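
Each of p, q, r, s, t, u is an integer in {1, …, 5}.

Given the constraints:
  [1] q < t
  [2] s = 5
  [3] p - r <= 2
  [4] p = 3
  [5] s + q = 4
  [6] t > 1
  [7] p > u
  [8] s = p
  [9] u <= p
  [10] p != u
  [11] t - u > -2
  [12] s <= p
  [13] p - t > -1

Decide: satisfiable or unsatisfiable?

Unsatisfiable

Constraint 2 fixes s = 5 and constraint 4 fixes p = 3, but constraint 8 requires s = p. Since 5 ≠ 3, contradiction.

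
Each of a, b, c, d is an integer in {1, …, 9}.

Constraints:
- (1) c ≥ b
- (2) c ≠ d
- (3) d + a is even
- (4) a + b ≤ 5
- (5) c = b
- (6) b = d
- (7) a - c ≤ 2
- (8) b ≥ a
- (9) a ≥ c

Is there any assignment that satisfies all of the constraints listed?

From constraints 5 and 6, c = b = d, so c = d. But constraint 2 says c ≠ d. Contradiction.

Unsatisfiable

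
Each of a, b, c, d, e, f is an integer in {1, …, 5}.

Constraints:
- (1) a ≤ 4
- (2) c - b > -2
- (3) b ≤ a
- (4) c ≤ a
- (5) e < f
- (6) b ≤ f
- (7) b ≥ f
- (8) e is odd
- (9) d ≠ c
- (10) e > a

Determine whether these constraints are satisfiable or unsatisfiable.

Unsatisfiable

Constraints 3, 5, 7, and 10 give e < f, f ≤ b, b ≤ a, a < e. Chaining: e < f ≤ b ≤ a < e, which forces e < e — impossible.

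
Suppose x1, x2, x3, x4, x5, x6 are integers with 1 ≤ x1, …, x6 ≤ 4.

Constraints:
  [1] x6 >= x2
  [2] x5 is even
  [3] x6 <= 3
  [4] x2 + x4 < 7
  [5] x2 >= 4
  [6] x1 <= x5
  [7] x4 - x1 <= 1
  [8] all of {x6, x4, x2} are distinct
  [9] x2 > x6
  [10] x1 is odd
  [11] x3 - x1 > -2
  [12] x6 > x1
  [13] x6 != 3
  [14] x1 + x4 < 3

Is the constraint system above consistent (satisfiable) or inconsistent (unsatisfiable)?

From constraint 5: x2 ≥ 4. From constraints 1 and 3: x2 ≤ x6 and x6 ≤ 3, so x2 ≤ 3. But 3 < 4, so no value of x2 works.

Unsatisfiable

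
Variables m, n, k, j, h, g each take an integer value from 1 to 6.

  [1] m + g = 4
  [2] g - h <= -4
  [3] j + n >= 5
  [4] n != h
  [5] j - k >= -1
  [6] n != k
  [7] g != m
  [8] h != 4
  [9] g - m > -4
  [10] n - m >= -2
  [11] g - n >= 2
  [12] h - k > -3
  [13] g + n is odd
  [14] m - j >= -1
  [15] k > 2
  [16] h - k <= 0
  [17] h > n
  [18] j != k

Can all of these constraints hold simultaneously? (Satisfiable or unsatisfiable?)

Constraints 2, 5, 10, 11, 14, and 16 give n − m ≥ -2, m − j ≥ -1, j − k ≥ -1, k − h ≥ 0, h − g ≥ 4, g − n ≥ 2.
Adding all 6 inequalities: the left sides telescope to 0, and the right sides sum to (-2) + (-1) + (-1) + 0 + 4 + 2 = 2. So 0 ≥ 2, which is false.

Unsatisfiable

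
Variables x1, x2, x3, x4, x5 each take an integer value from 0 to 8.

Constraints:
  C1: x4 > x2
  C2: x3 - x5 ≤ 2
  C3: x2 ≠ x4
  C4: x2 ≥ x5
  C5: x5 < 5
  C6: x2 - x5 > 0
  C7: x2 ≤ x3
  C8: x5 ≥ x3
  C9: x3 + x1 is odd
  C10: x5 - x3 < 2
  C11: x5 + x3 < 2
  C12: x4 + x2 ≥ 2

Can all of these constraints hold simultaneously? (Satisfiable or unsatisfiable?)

Unsatisfiable

Constraints 6, 7, and 8 give x5 < x2, x2 ≤ x3, x3 ≤ x5. Chaining: x5 < x2 ≤ x3 ≤ x5, which forces x5 < x5 — impossible.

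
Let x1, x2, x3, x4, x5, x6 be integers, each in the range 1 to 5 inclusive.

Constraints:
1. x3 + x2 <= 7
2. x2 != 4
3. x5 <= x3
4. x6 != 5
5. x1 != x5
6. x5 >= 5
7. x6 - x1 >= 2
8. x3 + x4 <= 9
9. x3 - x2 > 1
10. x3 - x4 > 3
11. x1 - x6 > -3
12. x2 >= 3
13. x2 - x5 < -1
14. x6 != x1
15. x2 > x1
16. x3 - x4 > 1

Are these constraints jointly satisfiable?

Unsatisfiable

From constraints 3 and 6: x3 ≥ x5 ≥ 5. From constraint 12: x2 ≥ 3. Hence x3 + x2 ≥ 8. But constraint 1 requires x3 + x2 ≤ 7, and 7 < 8. Contradiction.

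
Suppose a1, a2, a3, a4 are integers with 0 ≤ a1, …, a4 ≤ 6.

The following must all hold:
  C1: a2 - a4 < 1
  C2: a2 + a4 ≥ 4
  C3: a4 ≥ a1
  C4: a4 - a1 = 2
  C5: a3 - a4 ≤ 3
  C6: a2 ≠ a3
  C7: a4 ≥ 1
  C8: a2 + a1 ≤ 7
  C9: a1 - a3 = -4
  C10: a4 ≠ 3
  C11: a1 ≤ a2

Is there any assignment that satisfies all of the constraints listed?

The assignment a1 = 2, a2 = 3, a3 = 6, a4 = 4 works:
  constraint 1 holds since a2 - a4 = -1.
  constraint 2 holds since a2 + a4 = 7.
The rest check out directly.

Satisfiable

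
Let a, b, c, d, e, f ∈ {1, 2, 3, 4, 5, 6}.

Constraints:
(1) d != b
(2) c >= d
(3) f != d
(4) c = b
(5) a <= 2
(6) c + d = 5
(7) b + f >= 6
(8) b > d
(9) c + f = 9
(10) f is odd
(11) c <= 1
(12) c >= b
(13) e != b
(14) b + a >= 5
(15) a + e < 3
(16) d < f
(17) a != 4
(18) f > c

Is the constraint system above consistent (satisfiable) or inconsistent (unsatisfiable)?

Unsatisfiable

From constraints 11 and 12: b ≤ c ≤ 1. From constraint 5: a ≤ 2. Hence b + a ≤ 3. But constraint 14 requires b + a ≥ 5, and 5 > 3. Contradiction.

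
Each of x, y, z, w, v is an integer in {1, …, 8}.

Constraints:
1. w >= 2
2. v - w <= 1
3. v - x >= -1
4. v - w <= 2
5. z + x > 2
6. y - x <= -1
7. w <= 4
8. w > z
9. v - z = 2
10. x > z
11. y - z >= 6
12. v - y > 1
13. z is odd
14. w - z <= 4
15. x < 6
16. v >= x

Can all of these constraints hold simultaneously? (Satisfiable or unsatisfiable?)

Constraints 2, 3, 6, 11, and 14 give y − z ≥ 6, z − w ≥ -4, w − v ≥ -1, v − x ≥ -1, x − y ≥ 1.
Adding all 5 inequalities: the left sides telescope to 0, and the right sides sum to 6 + (-4) + (-1) + (-1) + 1 = 1. So 0 ≥ 1, which is false.

Unsatisfiable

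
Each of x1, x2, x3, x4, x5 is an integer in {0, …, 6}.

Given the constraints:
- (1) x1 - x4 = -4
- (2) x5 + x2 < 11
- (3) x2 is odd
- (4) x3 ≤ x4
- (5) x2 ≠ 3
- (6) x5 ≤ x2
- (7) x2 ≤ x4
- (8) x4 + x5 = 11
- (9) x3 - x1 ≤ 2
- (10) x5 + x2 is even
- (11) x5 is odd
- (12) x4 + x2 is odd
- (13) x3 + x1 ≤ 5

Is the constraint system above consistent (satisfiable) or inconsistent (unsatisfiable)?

Satisfiable

Setting (x1, x2, x3, x4, x5) = (2, 5, 2, 6, 5) satisfies everything: constraint 1: x1 - x4 = -4; constraint 2: x5 + x2 = 10; constraint 8: x4 + x5 = 11, and the others follow.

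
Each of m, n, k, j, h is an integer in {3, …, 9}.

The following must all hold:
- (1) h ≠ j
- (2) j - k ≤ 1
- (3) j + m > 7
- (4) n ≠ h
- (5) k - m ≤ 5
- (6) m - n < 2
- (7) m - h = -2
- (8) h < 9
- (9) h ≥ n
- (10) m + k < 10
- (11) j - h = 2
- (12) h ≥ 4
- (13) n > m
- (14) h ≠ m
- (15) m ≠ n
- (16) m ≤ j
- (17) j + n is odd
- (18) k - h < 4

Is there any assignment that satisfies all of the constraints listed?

The assignment m = 3, n = 4, k = 6, j = 7, h = 5 works:
  constraint 2 holds since j - k = 1.
  constraint 3 holds since j + m = 10.
  constraint 5 holds since k - m = 3.
The rest check out directly.

Satisfiable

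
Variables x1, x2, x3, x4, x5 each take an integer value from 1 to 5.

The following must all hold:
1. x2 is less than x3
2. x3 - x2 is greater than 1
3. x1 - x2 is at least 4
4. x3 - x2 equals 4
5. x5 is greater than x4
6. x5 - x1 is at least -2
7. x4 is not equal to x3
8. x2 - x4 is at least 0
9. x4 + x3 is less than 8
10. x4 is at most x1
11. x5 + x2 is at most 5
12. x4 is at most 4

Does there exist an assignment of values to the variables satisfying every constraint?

One satisfying assignment is x1 = 5, x2 = 1, x3 = 5, x4 = 1, x5 = 3.
For the less obvious constraints — constraint 2: x3 - x2 = 4; constraint 3: x1 - x2 = 4; constraint 4: x3 - x2 = 4 — and the others hold by inspection.

Satisfiable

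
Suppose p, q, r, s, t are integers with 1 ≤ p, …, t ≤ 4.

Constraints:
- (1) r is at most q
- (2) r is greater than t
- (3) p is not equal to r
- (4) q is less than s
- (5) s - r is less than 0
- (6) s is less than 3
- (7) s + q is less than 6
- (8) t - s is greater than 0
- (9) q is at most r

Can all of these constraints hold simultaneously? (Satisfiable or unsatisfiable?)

Constraints 1, 2, 4, and 8 give s < t, t < r, r ≤ q, q < s. Chaining: s < t < r ≤ q < s, which forces s < s — impossible.

Unsatisfiable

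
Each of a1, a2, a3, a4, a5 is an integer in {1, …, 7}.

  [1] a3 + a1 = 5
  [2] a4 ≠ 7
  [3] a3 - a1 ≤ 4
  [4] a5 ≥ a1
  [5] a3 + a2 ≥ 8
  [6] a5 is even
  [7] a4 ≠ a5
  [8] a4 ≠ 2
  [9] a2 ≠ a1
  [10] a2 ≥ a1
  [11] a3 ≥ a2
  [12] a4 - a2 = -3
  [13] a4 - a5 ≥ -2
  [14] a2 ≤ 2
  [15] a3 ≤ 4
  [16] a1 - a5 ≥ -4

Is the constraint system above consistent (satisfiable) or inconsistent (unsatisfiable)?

From constraint 15: a3 ≤ 4. From constraint 14: a2 ≤ 2. Hence a3 + a2 ≤ 6. But constraint 5 requires a3 + a2 ≥ 8, and 8 > 6. Contradiction.

Unsatisfiable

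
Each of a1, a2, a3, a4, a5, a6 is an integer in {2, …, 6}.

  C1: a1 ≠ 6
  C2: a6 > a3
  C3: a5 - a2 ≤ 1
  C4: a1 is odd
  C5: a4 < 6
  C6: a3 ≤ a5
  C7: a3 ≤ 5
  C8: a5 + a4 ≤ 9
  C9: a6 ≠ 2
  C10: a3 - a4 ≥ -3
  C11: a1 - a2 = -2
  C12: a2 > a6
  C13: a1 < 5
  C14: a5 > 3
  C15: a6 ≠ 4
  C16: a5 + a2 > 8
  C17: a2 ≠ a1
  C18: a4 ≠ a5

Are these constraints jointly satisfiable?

Take a1 = 3, a2 = 5, a3 = 2, a4 = 3, a5 = 5, a6 = 3. Then constraint 3: a5 - a2 = 0; constraint 8: a5 + a4 = 8; constraint 10: a3 - a4 = -1, and every other listed constraint is also met.

Satisfiable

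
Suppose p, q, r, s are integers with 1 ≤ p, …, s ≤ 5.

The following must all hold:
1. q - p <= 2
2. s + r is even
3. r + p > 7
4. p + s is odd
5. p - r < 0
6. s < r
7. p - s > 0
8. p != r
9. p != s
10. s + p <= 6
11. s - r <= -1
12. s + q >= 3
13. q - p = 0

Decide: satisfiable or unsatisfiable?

Satisfiable

Try p = 4, q = 4, r = 5, s = 1.
Check constraint 1: q - p = 0; constraint 3: r + p = 9; constraint 5: p - r = -1. The remaining constraints are straightforward to verify.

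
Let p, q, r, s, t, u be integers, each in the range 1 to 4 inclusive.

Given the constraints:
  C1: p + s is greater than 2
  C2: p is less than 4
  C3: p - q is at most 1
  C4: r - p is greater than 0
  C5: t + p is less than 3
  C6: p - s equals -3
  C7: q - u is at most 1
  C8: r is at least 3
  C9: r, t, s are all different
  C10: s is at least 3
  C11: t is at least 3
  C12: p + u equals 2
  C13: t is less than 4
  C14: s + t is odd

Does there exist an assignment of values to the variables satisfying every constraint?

Unsatisfiable

Constraints 8, 10, and 11 confine each of r, t, s to the 2 values {3, 4} (the domain already gives each ≤ 4).
Constraint 9 requires all 3 of them to be distinct, but only 2 values are available — impossible by the pigeonhole principle.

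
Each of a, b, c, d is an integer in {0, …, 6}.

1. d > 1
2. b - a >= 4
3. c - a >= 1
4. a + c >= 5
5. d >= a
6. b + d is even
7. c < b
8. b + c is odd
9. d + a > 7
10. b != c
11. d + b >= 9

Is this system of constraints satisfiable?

The assignment a = 2, b = 6, c = 5, d = 6 works:
  constraint 2 holds since b - a = 4.
  constraint 3 holds since c - a = 3.
  constraint 4 holds since a + c = 7.
The rest check out directly.

Satisfiable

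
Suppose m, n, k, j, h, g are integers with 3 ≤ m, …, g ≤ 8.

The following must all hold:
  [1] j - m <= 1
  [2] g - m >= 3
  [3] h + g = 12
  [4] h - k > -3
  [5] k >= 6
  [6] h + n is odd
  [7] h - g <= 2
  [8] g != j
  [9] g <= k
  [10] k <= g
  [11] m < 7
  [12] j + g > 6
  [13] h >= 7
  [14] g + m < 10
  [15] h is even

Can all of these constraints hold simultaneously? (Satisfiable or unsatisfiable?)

Unsatisfiable

From constraint 13: h ≥ 7. From constraints 5 and 10: g ≥ k ≥ 6. Hence h + g ≥ 13. But constraint 3 requires h + g = 12, and 12 < 13. Contradiction.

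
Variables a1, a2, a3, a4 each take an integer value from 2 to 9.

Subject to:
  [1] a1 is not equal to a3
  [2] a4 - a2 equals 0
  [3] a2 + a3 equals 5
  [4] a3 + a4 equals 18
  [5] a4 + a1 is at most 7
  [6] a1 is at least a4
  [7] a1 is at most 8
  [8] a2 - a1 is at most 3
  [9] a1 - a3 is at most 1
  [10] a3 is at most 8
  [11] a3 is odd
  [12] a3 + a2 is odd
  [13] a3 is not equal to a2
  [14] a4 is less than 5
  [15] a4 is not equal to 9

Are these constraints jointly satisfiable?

From constraint 10: a3 ≤ 8. From constraints 6 and 7: a4 ≤ a1 ≤ 8. Hence a3 + a4 ≤ 16. But constraint 4 requires a3 + a4 = 18, and 18 > 16. Contradiction.

Unsatisfiable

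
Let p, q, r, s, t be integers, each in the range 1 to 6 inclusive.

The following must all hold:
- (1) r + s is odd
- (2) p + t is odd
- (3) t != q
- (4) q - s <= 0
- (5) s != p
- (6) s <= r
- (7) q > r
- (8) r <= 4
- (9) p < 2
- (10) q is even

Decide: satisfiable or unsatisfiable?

Unsatisfiable

Constraints 4, 6, and 7 give s ≤ r, r < q, q ≤ s. Chaining: s ≤ r < q ≤ s, which forces s < s — impossible.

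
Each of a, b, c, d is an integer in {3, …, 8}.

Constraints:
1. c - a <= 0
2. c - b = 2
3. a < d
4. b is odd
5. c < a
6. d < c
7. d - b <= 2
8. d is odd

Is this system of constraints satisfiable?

Constraints 3, 5, and 6 give d < c, c < a, a < d. Chaining: d < c < a < d, which forces d < d — impossible.

Unsatisfiable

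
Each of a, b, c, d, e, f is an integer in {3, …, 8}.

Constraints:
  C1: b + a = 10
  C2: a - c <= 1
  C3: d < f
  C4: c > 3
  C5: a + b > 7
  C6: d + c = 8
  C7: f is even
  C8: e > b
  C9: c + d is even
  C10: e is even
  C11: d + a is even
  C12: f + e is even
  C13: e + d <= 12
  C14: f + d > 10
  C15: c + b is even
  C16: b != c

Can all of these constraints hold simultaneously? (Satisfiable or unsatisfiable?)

Satisfiable

Take a = 4, b = 6, c = 4, d = 4, e = 8, f = 8. Then constraint 1: b + a = 10; constraint 2: a - c = 0; constraint 5: a + b = 10, and every other listed constraint is also met.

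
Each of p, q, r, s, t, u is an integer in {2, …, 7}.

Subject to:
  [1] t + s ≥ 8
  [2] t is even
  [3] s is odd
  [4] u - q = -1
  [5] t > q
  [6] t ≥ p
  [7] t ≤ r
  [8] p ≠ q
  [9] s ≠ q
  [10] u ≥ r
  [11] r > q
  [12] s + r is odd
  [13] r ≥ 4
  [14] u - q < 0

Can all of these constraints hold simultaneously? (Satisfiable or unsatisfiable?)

Unsatisfiable

Constraints 5, 7, 10, and 14 give q < t, t ≤ r, r ≤ u, u < q. Chaining: q < t ≤ r ≤ u < q, which forces q < q — impossible.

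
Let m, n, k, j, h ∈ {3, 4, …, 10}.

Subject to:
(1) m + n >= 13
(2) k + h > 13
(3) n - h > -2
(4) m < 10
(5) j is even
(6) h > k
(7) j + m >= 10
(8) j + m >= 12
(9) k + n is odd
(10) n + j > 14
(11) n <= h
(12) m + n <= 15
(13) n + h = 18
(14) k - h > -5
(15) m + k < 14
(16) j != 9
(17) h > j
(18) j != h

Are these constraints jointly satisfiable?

Satisfiable

One satisfying assignment is m = 6, n = 9, k = 6, j = 6, h = 9.
For the less obvious constraints — constraint 1: m + n = 15; constraint 2: k + h = 15; constraint 3: n - h = 0 — and the others hold by inspection.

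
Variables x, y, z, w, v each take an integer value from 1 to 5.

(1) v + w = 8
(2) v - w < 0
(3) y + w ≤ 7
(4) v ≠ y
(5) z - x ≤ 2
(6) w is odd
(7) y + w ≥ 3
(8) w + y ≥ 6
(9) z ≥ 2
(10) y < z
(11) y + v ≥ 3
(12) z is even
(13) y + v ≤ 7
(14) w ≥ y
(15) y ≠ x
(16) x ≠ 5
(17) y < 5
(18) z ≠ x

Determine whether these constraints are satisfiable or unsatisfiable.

Satisfiable

Try x = 3, y = 1, z = 4, w = 5, v = 3.
Check constraint 1: v + w = 8; constraint 2: v - w = -2. The remaining constraints are straightforward to verify.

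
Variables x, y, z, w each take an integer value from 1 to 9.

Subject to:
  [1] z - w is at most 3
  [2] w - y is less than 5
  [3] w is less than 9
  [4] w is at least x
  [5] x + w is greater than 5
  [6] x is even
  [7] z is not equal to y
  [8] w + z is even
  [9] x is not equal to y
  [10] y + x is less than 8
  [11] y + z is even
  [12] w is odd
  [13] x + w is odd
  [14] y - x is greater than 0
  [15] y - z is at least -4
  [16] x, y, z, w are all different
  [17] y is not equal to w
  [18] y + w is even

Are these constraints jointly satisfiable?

One satisfying assignment is x = 2, y = 3, z = 7, w = 5.
For the less obvious constraints — constraint 1: z - w = 2; constraint 2: w - y = 2; constraint 5: x + w = 7 — and the others hold by inspection.

Satisfiable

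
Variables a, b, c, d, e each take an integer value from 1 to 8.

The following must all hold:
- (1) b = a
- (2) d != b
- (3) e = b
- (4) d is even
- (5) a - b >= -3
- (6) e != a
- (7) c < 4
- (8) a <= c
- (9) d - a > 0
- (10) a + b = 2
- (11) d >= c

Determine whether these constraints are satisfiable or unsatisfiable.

From constraints 1 and 3, e = b = a, so e = a. But constraint 6 says e ≠ a. Contradiction.

Unsatisfiable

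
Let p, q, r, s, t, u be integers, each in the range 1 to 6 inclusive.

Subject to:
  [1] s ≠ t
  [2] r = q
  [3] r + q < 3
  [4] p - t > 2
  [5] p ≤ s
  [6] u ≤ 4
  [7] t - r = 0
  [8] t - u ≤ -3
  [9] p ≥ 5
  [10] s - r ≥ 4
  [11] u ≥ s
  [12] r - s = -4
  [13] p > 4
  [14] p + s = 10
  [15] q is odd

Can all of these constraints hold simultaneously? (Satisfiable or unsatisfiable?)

Unsatisfiable

From constraints 5 and 9: s ≥ p and p ≥ 5, so s ≥ 5. From constraints 6 and 11: s ≤ u and u ≤ 4, so s ≤ 4. But 4 < 5, so no value of s works.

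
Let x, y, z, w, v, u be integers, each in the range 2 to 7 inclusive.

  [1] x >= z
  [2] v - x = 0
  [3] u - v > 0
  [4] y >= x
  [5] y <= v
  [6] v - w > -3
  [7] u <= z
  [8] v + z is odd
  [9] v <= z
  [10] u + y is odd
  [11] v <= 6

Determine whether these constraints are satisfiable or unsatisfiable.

Unsatisfiable

Constraints 1, 3, 4, 5, and 7 give v < u, u ≤ z, z ≤ x, x ≤ y, y ≤ v. Chaining: v < u ≤ z ≤ x ≤ y ≤ v, which forces v < v — impossible.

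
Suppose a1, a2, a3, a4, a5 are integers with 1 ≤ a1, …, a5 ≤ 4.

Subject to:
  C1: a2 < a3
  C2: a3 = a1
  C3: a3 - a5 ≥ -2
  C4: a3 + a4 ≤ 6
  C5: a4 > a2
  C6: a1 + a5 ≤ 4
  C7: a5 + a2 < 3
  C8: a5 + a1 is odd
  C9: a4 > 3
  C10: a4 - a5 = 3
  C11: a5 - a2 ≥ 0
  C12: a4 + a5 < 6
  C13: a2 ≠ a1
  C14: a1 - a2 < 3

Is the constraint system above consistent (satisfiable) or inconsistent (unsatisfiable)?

Satisfiable

Setting (a1, a2, a3, a4, a5) = (2, 1, 2, 4, 1) satisfies everything: constraint 3: a3 - a5 = 1; constraint 4: a3 + a4 = 6; constraint 6: a1 + a5 = 3, and the others follow.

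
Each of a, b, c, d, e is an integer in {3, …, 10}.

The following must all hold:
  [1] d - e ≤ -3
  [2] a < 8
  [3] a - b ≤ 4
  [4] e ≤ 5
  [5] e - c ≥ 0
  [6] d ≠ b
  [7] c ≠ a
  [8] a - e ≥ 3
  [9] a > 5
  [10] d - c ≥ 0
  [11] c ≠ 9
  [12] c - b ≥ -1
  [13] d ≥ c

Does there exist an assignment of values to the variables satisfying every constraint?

Unsatisfiable

Constraints 1, 3, 8, 10, and 12 give a − e ≥ 3, e − d ≥ 3, d − c ≥ 0, c − b ≥ -1, b − a ≥ -4.
Adding all 5 inequalities: the left sides telescope to 0, and the right sides sum to 3 + 3 + 0 + (-1) + (-4) = 1. So 0 ≥ 1, which is false.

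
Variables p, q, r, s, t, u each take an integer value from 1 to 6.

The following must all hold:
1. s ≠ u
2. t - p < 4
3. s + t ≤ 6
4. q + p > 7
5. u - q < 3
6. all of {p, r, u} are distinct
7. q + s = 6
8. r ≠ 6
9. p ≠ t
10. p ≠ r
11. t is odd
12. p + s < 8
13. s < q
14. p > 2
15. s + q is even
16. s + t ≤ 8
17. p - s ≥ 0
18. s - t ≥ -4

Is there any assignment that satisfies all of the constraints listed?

Try p = 4, q = 5, r = 1, s = 1, t = 5, u = 5.
Check constraint 2: t - p = 1; constraint 3: s + t = 6; constraint 4: q + p = 9. The remaining constraints are straightforward to verify.

Satisfiable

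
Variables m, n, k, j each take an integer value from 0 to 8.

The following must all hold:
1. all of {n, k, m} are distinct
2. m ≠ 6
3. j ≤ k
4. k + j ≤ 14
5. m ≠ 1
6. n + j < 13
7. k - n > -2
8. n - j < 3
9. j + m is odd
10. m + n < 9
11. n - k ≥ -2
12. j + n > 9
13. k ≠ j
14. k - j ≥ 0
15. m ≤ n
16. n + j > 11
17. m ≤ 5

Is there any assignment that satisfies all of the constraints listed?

One satisfying assignment is m = 0, n = 7, k = 6, j = 5.
For the less obvious constraints — constraint 4: k + j = 11; constraint 6: n + j = 12; constraint 7: k - n = -1 — and the others hold by inspection.

Satisfiable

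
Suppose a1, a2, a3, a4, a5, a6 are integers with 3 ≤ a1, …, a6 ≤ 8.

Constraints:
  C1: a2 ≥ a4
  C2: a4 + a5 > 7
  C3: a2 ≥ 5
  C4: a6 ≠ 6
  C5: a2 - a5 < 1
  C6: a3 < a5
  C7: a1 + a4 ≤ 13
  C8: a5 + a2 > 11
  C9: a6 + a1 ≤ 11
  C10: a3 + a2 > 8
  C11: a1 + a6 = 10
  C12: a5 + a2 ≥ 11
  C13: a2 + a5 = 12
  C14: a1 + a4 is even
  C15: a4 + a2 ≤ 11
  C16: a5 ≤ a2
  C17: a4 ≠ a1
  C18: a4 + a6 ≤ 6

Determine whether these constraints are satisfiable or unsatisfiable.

Satisfiable

Try a1 = 7, a2 = 6, a3 = 5, a4 = 3, a5 = 6, a6 = 3.
Check constraint 2: a4 + a5 = 9; constraint 5: a2 - a5 = 0. The remaining constraints are straightforward to verify.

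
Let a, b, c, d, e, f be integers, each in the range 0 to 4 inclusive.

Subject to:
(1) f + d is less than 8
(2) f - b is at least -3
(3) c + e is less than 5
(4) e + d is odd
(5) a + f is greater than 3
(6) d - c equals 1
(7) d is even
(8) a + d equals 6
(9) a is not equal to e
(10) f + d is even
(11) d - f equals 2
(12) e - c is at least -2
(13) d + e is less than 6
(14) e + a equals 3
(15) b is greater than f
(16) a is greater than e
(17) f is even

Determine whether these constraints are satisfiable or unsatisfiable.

The assignment a = 2, b = 3, c = 3, d = 4, e = 1, f = 2 works:
  constraint 1 holds since f + d = 6.
  constraint 2 holds since f - b = -1.
The rest check out directly.

Satisfiable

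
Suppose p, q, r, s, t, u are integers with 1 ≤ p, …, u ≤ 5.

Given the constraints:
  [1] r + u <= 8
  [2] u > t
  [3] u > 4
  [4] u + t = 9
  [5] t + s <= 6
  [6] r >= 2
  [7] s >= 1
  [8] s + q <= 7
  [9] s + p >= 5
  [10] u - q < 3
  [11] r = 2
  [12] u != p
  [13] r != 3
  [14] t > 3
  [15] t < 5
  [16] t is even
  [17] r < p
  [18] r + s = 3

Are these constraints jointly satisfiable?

Setting (p, q, r, s, t, u) = (4, 5, 2, 1, 4, 5) satisfies everything: constraint 1: r + u = 7; constraint 4: u + t = 9, and the others follow.

Satisfiable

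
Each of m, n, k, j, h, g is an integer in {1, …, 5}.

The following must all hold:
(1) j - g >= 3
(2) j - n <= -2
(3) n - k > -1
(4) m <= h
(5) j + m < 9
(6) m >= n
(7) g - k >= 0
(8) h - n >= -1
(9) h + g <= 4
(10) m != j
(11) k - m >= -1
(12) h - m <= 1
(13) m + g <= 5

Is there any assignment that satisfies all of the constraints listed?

Unsatisfiable

Constraints 1, 2, 7, 8, 11, and 12 give j − g ≥ 3, g − k ≥ 0, k − m ≥ -1, m − h ≥ -1, h − n ≥ -1, n − j ≥ 2.
Adding all 6 inequalities: the left sides telescope to 0, and the right sides sum to 3 + 0 + (-1) + (-1) + (-1) + 2 = 2. So 0 ≥ 2, which is false.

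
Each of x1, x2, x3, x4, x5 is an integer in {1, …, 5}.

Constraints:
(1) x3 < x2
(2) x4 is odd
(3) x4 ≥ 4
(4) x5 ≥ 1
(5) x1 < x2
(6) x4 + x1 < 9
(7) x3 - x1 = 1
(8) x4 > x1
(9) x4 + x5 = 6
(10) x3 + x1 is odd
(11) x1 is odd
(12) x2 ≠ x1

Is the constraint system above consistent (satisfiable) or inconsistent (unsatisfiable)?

Satisfiable

Take x1 = 1, x2 = 4, x3 = 2, x4 = 5, x5 = 1. Then constraint 6: x4 + x1 = 6; constraint 7: x3 - x1 = 1; constraint 9: x4 + x5 = 6, and every other listed constraint is also met.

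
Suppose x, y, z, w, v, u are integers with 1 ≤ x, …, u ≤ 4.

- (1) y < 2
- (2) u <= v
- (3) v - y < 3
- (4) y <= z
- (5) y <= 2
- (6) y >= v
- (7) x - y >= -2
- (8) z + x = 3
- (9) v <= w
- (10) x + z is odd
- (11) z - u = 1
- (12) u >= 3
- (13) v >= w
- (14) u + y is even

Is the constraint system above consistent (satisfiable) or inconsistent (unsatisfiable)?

Unsatisfiable

From constraints 2 and 12: v ≥ u and u ≥ 3, so v ≥ 3. From constraints 5 and 6: v ≤ y and y ≤ 2, so v ≤ 2. But 2 < 3, so no value of v works.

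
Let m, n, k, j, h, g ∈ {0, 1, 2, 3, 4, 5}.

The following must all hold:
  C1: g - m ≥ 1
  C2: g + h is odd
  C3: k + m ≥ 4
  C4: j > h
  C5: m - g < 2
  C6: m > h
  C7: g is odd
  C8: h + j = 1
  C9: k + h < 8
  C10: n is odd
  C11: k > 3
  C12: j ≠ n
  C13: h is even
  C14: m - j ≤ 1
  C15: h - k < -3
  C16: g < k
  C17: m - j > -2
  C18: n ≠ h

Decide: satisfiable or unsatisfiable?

Try m = 2, n = 5, k = 5, j = 1, h = 0, g = 3.
Check constraint 1: g - m = 1; constraint 3: k + m = 7. The remaining constraints are straightforward to verify.

Satisfiable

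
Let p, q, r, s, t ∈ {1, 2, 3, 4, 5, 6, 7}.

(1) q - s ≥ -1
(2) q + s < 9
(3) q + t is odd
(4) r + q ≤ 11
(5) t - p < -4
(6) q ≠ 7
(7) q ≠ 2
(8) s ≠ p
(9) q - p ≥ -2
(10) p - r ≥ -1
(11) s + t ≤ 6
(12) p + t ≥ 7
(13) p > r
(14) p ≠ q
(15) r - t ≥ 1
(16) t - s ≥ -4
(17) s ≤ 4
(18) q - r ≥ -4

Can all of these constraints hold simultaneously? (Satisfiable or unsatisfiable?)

Satisfiable

Try p = 6, q = 4, r = 5, s = 2, t = 1.
Check constraint 1: q - s = 2; constraint 2: q + s = 6. The remaining constraints are straightforward to verify.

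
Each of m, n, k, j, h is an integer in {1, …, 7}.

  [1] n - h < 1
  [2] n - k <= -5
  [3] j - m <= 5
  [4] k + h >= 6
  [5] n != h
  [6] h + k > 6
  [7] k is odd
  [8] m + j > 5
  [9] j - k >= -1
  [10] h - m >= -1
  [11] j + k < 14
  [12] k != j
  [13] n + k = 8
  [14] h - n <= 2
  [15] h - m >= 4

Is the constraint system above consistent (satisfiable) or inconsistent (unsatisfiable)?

Unsatisfiable

Constraints 2, 3, 9, 14, and 15 give m − j ≥ -5, j − k ≥ -1, k − n ≥ 5, n − h ≥ -2, h − m ≥ 4.
Adding all 5 inequalities: the left sides telescope to 0, and the right sides sum to (-5) + (-1) + 5 + (-2) + 4 = 1. So 0 ≥ 1, which is false.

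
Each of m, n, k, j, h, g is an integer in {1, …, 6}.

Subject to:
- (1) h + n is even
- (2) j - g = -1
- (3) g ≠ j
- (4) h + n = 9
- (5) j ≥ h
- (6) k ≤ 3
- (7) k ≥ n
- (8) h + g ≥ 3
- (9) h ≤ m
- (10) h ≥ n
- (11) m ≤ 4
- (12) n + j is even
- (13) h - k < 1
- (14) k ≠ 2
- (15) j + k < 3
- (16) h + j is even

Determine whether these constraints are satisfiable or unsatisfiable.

From constraints 9 and 11: h ≤ m ≤ 4. From constraints 6 and 7: n ≤ k ≤ 3. Hence h + n ≤ 7. But constraint 4 requires h + n = 9, and 9 > 7. Contradiction.

Unsatisfiable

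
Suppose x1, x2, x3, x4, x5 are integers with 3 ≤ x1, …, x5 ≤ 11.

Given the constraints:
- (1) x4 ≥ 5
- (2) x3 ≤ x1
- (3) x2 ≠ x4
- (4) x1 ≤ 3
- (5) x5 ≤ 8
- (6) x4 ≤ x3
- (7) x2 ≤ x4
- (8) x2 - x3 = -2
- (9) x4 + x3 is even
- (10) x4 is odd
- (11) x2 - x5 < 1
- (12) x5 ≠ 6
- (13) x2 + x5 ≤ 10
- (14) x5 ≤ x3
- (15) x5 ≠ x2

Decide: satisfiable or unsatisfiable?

Unsatisfiable

From constraints 1 and 6: x3 ≥ x4 and x4 ≥ 5, so x3 ≥ 5. From constraints 2 and 4: x3 ≤ x1 and x1 ≤ 3, so x3 ≤ 3. But 3 < 5, so no value of x3 works.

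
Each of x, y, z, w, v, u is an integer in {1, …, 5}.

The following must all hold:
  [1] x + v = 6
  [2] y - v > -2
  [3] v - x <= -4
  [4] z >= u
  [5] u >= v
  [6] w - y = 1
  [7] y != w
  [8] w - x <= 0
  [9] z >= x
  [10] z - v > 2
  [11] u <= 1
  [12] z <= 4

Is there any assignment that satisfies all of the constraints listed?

Unsatisfiable

From constraints 9 and 12: x ≤ z ≤ 4. From constraints 5 and 11: v ≤ u ≤ 1. Hence x + v ≤ 5. But constraint 1 requires x + v = 6, and 6 > 5. Contradiction.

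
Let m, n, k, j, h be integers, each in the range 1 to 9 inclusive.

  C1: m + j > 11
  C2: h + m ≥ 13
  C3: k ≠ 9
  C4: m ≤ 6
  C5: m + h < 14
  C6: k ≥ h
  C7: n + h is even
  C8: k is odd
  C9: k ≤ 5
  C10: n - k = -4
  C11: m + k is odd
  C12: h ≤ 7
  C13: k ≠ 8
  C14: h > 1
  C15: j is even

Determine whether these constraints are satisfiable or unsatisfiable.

Unsatisfiable

From constraints 6 and 9: h ≤ k ≤ 5. From constraint 4: m ≤ 6. Hence h + m ≤ 11. But constraint 2 requires h + m ≥ 13, and 13 > 11. Contradiction.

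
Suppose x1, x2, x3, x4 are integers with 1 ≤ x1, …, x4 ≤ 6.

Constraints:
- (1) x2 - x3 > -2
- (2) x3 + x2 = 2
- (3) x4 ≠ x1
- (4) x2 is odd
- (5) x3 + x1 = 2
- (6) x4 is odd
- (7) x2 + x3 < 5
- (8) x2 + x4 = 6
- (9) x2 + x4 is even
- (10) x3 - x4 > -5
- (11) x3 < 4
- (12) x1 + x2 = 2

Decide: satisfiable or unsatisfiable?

Setting (x1, x2, x3, x4) = (1, 1, 1, 5) satisfies everything: constraint 1: x2 - x3 = 0; constraint 2: x3 + x2 = 2, and the others follow.

Satisfiable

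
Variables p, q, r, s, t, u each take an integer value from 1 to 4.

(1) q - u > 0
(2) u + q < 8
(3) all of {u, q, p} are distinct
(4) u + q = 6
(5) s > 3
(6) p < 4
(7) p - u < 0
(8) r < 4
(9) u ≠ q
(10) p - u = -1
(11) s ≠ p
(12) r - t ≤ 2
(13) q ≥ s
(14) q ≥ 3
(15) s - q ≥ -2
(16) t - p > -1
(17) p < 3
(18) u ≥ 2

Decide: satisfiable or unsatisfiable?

Setting (p, q, r, s, t, u) = (1, 4, 1, 4, 2, 2) satisfies everything: constraint 1: q - u = 2; constraint 2: u + q = 6, and the others follow.

Satisfiable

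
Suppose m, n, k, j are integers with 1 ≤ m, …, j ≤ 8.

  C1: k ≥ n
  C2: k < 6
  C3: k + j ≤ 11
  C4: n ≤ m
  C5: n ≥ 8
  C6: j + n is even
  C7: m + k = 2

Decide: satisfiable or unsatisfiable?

From constraints 1 and 5: k ≥ n and n ≥ 8, so k ≥ 8. From constraint 2: k ≤ 5. But 5 < 8, so no value of k works.

Unsatisfiable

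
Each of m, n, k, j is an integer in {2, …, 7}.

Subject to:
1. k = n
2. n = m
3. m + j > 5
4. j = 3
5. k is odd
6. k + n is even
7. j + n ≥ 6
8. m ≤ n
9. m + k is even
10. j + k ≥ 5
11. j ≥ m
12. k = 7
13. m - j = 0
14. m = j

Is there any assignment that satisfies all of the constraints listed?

Constraint 12 fixes k = 7 and constraint 4 fixes j = 3. Constraints 1, 2, and 14 give k = n = m = j, so k = j. But 7 ≠ 3 — contradiction.

Unsatisfiable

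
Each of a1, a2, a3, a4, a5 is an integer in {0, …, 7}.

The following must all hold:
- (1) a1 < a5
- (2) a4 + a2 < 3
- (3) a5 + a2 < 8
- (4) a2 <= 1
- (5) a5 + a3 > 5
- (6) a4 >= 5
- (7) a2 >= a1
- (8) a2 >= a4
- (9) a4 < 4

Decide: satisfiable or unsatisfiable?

Unsatisfiable

From constraint 6: a4 ≥ 5. From constraints 4 and 8: a4 ≤ a2 and a2 ≤ 1, so a4 ≤ 1. But 1 < 5, so no value of a4 works.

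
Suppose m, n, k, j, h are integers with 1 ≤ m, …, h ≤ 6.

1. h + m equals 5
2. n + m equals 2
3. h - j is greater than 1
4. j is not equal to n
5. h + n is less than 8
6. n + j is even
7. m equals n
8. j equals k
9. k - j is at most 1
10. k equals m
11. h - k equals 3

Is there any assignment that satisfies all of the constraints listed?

Unsatisfiable

From constraints 7, 8, and 10, j = k = m = n, so j = n. But constraint 4 says j ≠ n. Contradiction.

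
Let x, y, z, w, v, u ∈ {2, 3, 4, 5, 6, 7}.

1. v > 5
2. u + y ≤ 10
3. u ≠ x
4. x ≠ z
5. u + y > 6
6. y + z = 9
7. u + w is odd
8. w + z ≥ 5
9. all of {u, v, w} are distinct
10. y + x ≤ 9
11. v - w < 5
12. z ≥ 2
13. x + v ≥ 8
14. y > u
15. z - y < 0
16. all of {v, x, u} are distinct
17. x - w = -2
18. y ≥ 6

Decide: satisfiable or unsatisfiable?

The assignment x = 2, y = 6, z = 3, w = 4, v = 7, u = 3 works:
  constraint 2 holds since u + y = 9.
  constraint 5 holds since u + y = 9.
  constraint 6 holds since y + z = 9.
The rest check out directly.

Satisfiable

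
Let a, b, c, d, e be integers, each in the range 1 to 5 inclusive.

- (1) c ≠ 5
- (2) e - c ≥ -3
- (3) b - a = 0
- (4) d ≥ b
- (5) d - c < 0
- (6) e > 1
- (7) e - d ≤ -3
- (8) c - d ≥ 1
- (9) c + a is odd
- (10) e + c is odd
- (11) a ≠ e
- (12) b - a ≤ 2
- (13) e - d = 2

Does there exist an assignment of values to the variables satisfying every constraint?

Unsatisfiable

Constraints 2, 7, and 8 give d − e ≥ 3, e − c ≥ -3, c − d ≥ 1.
Adding all 3 inequalities: the left sides telescope to 0, and the right sides sum to 3 + (-3) + 1 = 1. So 0 ≥ 1, which is false.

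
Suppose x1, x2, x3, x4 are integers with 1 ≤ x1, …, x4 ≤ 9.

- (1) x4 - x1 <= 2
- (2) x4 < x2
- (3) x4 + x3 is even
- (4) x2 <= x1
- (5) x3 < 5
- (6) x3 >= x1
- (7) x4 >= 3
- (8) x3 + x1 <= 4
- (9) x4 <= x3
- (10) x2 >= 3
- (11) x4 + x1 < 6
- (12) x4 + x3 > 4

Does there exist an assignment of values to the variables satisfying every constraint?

From constraints 7 and 9: x3 ≥ x4 ≥ 3. From constraints 4 and 10: x1 ≥ x2 ≥ 3. Hence x3 + x1 ≥ 6. But constraint 8 requires x3 + x1 ≤ 4, and 4 < 6. Contradiction.

Unsatisfiable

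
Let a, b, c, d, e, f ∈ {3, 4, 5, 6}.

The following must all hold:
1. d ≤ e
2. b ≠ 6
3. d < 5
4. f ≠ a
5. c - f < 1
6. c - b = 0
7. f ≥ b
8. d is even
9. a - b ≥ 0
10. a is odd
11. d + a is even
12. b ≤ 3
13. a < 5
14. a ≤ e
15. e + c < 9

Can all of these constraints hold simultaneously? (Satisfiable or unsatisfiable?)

Constraint 8 makes d even and constraint 10 makes a odd, so d + a must be odd. Constraint 11 says d + a is even — contradiction.

Unsatisfiable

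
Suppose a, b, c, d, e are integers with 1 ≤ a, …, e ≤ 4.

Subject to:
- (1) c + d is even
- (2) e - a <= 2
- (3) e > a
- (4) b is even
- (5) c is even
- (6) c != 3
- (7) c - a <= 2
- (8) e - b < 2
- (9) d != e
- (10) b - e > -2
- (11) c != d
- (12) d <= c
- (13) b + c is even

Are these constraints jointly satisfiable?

Satisfiable

Take a = 3, b = 4, c = 4, d = 2, e = 4. Then constraint 2: e - a = 1; constraint 7: c - a = 1; constraint 8: e - b = 0, and every other listed constraint is also met.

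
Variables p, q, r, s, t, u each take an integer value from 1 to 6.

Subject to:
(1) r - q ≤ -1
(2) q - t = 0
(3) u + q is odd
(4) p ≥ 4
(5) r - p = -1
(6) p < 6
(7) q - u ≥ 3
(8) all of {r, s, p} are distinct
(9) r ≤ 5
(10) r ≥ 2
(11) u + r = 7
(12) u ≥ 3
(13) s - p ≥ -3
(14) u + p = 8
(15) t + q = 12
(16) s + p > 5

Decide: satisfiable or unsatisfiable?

Satisfiable

The assignment p = 5, q = 6, r = 4, s = 2, t = 6, u = 3 works:
  constraint 1 holds since r - q = -2.
  constraint 2 holds since q - t = 0.
  constraint 5 holds since r - p = -1.
The rest check out directly.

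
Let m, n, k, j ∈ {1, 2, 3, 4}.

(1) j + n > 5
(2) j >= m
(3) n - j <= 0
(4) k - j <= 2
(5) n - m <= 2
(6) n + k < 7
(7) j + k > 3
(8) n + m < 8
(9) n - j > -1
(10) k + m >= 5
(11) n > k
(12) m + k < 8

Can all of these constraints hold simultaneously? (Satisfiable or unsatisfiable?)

Setting (m, n, k, j) = (3, 3, 2, 3) satisfies everything: constraint 1: j + n = 6; constraint 3: n - j = 0, and the others follow.

Satisfiable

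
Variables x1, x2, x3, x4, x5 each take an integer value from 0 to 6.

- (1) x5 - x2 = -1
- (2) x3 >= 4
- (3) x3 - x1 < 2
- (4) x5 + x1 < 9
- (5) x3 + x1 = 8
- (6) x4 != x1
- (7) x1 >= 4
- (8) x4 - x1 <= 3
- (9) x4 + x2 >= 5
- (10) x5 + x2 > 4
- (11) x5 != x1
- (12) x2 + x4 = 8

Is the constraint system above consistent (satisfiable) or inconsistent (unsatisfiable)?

Satisfiable

One satisfying assignment is x1 = 4, x2 = 3, x3 = 4, x4 = 5, x5 = 2.
For the less obvious constraints — constraint 1: x5 - x2 = -1; constraint 3: x3 - x1 = 0; constraint 4: x5 + x1 = 6 — and the others hold by inspection.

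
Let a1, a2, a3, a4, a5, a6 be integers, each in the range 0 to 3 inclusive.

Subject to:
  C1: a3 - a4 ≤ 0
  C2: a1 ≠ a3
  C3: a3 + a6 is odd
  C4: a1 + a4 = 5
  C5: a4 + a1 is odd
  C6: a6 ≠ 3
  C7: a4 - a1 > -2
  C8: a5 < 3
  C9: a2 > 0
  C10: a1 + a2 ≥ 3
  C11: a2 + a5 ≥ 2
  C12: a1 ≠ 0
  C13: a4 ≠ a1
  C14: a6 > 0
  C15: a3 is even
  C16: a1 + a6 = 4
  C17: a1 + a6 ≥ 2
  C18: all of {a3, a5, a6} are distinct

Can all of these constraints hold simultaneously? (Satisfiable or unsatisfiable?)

Satisfiable

Take a1 = 3, a2 = 3, a3 = 2, a4 = 2, a5 = 0, a6 = 1. Then constraint 1: a3 - a4 = 0; constraint 4: a1 + a4 = 5; constraint 7: a4 - a1 = -1, and every other listed constraint is also met.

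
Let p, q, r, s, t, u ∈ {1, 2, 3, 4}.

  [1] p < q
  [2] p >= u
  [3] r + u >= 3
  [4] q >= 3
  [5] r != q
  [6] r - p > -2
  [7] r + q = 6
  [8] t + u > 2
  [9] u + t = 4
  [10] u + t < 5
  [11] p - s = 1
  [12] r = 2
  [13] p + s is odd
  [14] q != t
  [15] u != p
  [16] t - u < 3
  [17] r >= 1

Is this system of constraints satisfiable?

Setting (p, q, r, s, t, u) = (3, 4, 2, 2, 2, 2) satisfies everything: constraint 3: r + u = 4; constraint 6: r - p = -1; constraint 7: r + q = 6, and the others follow.

Satisfiable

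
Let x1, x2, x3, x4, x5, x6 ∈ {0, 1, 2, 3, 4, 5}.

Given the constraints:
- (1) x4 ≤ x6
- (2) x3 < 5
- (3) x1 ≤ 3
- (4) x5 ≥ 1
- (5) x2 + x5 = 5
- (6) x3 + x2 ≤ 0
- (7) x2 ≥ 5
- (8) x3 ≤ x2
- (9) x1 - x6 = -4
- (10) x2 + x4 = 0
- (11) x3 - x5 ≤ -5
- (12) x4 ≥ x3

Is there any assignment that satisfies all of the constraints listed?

From constraint 7: x2 ≥ 5. From constraint 4: x5 ≥ 1. Hence x2 + x5 ≥ 6. But constraint 5 requires x2 + x5 = 5, and 5 < 6. Contradiction.

Unsatisfiable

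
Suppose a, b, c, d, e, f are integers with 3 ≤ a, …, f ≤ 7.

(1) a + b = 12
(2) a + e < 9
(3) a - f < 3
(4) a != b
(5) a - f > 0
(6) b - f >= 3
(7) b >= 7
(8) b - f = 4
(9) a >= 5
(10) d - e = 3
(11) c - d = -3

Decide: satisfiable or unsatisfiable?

Satisfiable

Take a = 5, b = 7, c = 3, d = 6, e = 3, f = 3. Then constraint 1: a + b = 12; constraint 2: a + e = 8; constraint 3: a - f = 2, and every other listed constraint is also met.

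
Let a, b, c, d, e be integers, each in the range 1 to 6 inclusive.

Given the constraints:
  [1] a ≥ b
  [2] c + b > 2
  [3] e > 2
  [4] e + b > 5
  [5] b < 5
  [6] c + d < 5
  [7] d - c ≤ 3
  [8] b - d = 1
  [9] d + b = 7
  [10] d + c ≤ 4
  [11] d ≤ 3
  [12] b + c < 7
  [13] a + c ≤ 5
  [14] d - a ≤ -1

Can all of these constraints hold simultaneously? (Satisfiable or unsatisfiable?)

Satisfiable

Take a = 4, b = 4, c = 1, d = 3, e = 3. Then constraint 2: c + b = 5; constraint 4: e + b = 7; constraint 6: c + d = 4, and every other listed constraint is also met.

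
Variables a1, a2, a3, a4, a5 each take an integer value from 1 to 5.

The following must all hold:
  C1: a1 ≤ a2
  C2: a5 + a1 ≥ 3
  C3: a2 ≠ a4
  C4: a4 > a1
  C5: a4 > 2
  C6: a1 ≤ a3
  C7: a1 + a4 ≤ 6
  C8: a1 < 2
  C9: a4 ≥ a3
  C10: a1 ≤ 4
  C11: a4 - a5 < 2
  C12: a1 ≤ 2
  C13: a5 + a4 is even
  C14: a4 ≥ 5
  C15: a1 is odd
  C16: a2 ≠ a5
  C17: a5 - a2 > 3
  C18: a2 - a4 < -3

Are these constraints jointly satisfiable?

Take a1 = 1, a2 = 1, a3 = 4, a4 = 5, a5 = 5. Then constraint 2: a5 + a1 = 6; constraint 7: a1 + a4 = 6, and every other listed constraint is also met.

Satisfiable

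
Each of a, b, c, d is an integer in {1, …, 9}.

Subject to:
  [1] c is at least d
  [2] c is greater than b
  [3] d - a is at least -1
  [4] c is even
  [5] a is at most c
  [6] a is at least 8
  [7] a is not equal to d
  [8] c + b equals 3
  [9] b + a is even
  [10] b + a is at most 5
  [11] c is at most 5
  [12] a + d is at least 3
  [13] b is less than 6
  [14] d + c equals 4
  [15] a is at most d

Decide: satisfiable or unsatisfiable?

Unsatisfiable

From constraints 6 and 15: d ≥ a and a ≥ 8, so d ≥ 8. From constraints 1 and 11: d ≤ c and c ≤ 5, so d ≤ 5. But 5 < 8, so no value of d works.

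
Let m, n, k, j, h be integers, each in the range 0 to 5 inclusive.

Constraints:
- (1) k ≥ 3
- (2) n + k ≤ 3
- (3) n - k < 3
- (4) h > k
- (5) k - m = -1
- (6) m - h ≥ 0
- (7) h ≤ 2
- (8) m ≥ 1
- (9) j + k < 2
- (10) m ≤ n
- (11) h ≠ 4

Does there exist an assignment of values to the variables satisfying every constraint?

Unsatisfiable

From constraints 8 and 10: n ≥ m ≥ 1. From constraint 1: k ≥ 3. Hence n + k ≥ 4. But constraint 2 requires n + k ≤ 3, and 3 < 4. Contradiction.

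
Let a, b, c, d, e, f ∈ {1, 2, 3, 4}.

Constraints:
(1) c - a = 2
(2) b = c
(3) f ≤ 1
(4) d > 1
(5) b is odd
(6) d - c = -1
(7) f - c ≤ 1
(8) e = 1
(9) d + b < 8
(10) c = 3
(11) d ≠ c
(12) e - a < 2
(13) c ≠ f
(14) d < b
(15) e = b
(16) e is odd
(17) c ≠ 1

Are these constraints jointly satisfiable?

Constraint 8 fixes e = 1 and constraint 10 fixes c = 3. Constraints 2 and 15 give e = b = c, so e = c. But 1 ≠ 3 — contradiction.

Unsatisfiable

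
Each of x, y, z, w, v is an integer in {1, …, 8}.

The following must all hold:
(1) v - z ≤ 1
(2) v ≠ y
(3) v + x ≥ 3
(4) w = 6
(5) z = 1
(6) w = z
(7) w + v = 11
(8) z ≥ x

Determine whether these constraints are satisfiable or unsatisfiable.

Unsatisfiable

Constraint 4 fixes w = 6 and constraint 5 fixes z = 1, but constraint 6 requires w = z. Since 6 ≠ 1, contradiction.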